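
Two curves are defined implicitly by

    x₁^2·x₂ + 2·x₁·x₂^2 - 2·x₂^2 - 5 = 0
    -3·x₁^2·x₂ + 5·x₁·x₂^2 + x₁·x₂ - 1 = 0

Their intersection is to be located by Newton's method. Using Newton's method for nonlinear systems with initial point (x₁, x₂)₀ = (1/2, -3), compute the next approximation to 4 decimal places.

At (1/2, -3): F = (-14.7500, 22.2500).
Jacobian J = [[2·x₁·x₂ + 2·x₂^2, x₁^2 + 4·x₁·x₂ - 4·x₂], [-6·x₁·x₂ + 5·x₂^2 + x₂, -3·x₁^2 + 10·x₁·x₂ + x₁]].
At the point, J = [[15.0000, 6.2500], [51.0000, -15.2500]] (det J = -547.5000).
Solving J·Δ = −F gives Δ = (0.1568, 1.9836).
Then the next iterate is (x₁, x₂)₁ = (0.6568, -1.0164).

(0.6568, -1.0164)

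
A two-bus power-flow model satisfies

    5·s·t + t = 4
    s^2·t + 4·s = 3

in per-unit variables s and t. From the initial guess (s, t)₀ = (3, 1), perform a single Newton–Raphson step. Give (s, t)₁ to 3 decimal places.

(1.435, 0.739)

At (3, 1): F = (12.000, 18.000).
Jacobian J = [[5·t, 5·s + 1], [2·s·t + 4, s^2]].
At the point, J = [[5.000, 16.000], [10.000, 9.000]] (det J = -115.000).
Solving J·Δ = −F gives Δ = (-1.565, -0.261).
Then the next iterate is (s, t)₁ = (1.435, 0.739).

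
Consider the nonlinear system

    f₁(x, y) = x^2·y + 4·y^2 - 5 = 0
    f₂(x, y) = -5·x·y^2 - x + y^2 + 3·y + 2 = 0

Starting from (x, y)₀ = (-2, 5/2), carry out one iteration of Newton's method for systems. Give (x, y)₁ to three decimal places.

(-1.041, 1.649)

At (-2, 5/2): F = (30.000, 80.250).
Jacobian J = [[2·x·y, x^2 + 8·y], [-5·y^2 - 1, -10·x·y + 2·y + 3]].
At the point, J = [[-10.000, 24.000], [-32.250, 58.000]] (det J = 194.000).
Solving J·Δ = −F gives Δ = (0.959, -0.851).
Then the next iterate is (x, y)₁ = (-1.041, 1.649).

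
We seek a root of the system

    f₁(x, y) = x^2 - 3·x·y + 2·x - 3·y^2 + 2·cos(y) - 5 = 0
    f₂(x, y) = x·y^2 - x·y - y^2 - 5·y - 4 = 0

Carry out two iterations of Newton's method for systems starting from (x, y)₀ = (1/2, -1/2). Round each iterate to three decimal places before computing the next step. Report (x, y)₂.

At (1/2, -1/2): F = (-1.99483, -1.375).
Jacobian J = [[2·x - 3·y + 2, -3·x - 6·y - 2·sin(y)], [y^2 - y, 2·x·y - x - 2·y - 5]].
At the point, J = [[4.500, 2.45885], [0.750, -5.000]] (det J = -24.34414).
Solving J·Δ = −F gives Δ = (0.549, -0.193).
Then the next iterate is (x, y)₁ = (1.049, -0.693).
Round to (1.049, -0.693) and repeat: F = (0.47719, 0.21549), J = [[6.177, 2.28870], [1.17325, -6.11691]].
Δ = (-0.084, 0.019), so (x, y)₂ = (0.965, -0.674).

(0.965, -0.674)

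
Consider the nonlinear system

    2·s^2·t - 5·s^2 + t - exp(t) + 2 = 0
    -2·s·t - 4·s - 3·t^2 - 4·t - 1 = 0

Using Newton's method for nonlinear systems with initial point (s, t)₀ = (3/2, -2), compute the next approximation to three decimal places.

(0.944, -1.000)

At (3/2, -2): F = (-20.38534, -5.000).
Jacobian J = [[4·s·t - 10·s, 2·s^2 - exp(t) + 1], [-2·t - 4, -2·s - 6·t - 4]].
At the point, J = [[-27.000, 5.36466], [0.000, 5.000]] (det J = -135.000).
Solving J·Δ = −F gives Δ = (-0.556, 1.000).
Then the next iterate is (s, t)₁ = (0.944, -1.000).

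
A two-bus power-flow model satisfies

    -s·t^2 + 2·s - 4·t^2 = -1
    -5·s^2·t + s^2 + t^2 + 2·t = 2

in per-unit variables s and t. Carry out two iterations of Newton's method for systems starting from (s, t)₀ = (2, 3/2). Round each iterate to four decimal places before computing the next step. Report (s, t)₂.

(0.9010, 0.8161)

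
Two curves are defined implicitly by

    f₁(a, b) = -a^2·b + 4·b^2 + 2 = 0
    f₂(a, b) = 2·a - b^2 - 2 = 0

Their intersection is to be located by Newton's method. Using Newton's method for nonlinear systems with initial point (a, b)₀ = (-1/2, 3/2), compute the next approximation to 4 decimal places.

(0.5647, 0.4598)

At (-1/2, 3/2): F = (10.6250, -5.2500).
Jacobian J = [[-2·a·b, -a^2 + 8·b], [2, -2·b]].
At the point, J = [[1.5000, 11.7500], [2.0000, -3.0000]] (det J = -28.0000).
Solving J·Δ = −F gives Δ = (1.0647, -1.0402).
Then the next iterate is (a, b)₁ = (0.5647, 0.4598).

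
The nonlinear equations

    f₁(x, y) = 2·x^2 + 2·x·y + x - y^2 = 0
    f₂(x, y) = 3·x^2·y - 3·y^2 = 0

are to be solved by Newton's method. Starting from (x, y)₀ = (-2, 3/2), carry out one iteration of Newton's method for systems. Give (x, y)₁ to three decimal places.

(-1.478, 0.880)

At (-2, 3/2): F = (-2.250, 11.250).
Jacobian J = [[4·x + 2·y + 1, 2·x - 2·y], [6·x·y, 3·x^2 - 6·y]].
At the point, J = [[-4.000, -7.000], [-18.000, 3.000]] (det J = -138.000).
Solving J·Δ = −F gives Δ = (0.522, -0.620).
Then the next iterate is (x, y)₁ = (-1.478, 0.880).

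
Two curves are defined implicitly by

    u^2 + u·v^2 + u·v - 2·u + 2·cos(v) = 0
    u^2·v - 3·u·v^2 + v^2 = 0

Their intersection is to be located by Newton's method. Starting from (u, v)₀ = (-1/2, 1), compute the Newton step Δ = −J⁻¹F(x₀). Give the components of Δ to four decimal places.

(0.8753, 0.1431)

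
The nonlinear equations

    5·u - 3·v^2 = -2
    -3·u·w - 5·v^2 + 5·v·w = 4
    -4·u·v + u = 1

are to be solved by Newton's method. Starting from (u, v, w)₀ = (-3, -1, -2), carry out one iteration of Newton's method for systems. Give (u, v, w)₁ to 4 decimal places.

(0.2000, -1.0000, -2.5500)

At (-3, -1, -2): F = (-16.0000, -17.0000, -16.0000).
Jacobian J = [[5, -6·v, 0], [-3·w, -10·v + 5·w, -3·u + 5·v], [-4·v + 1, -4·u, 0]].
At the point, J = [[5.0000, 6.0000, 0.0000], [6.0000, 0.0000, 4.0000], [5.0000, 12.0000, 0.0000]] (det J = -120.0000).
Solving J·Δ = −F gives Δ = (3.2000, 0.0000, -0.5500).
Then the next iterate is (u, v, w)₁ = (0.2000, -1.0000, -2.5500).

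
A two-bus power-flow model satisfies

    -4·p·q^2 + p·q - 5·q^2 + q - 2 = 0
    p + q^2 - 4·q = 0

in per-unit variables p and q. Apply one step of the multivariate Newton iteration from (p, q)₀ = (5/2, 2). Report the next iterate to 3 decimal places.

At (5/2, 2): F = (-55.000, -1.500).
Jacobian J = [[-4·q^2 + q, -8·p·q + p - 10·q + 1], [1, 2·q - 4]].
At the point, J = [[-14.000, -56.500], [1.000, 0.000]] (det J = 56.500).
Solving J·Δ = −F gives Δ = (1.500, -1.345).
Then the next iterate is (p, q)₁ = (4.000, 0.655).

(4.000, 0.655)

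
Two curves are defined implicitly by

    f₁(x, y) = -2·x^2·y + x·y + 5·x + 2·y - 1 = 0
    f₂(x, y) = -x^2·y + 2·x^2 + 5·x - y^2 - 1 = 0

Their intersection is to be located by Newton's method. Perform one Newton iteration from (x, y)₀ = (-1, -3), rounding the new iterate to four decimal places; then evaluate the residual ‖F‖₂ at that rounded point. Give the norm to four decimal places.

4.2383

At (-1, -3): F = (-3.0000, -10.0000).
Jacobian J = [[-4·x·y + y + 5, -2·x^2 + x + 2], [-2·x·y + 4·x + 5, -x^2 - 2·y]].
At the point, J = [[-10.0000, -1.0000], [-5.0000, 5.0000]] (det J = -55.0000).
Solving J·Δ = −F gives Δ = (-0.4545, 1.5455).
Then the next iterate is (x, y)₁ = (-1.4545, -1.4545).
Re-evaluating at (-1.4545, -1.4545): F = (-2.911736, -3.079833), so ‖F‖₂ = 4.2383.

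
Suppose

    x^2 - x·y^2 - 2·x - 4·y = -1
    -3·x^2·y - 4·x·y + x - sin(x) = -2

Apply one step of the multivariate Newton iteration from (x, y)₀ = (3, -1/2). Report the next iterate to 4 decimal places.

(1.6463, -0.3263)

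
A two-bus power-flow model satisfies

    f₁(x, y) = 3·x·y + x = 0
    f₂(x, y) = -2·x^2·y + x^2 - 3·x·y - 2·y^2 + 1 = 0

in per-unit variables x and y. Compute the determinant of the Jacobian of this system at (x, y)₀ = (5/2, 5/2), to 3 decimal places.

J = [[3·y + 1, 3·x], [-4·x·y + 2·x - 3·y, -2·x^2 - 3·x - 4·y]].
At the point, J = [[8.500, 7.500], [-27.500, -30.000]].
det J = -48.750.

-48.750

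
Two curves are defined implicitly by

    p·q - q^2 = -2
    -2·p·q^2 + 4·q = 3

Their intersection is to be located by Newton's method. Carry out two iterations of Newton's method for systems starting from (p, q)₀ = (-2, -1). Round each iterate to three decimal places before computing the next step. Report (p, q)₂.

At (-2, -1): F = (3.000, -3.000).
Jacobian J = [[q, p - 2·q], [-2·q^2, -4·p·q + 4]].
At the point, J = [[-1.000, 0.000], [-2.000, -4.000]] (det J = 4.000).
Solving J·Δ = −F gives Δ = (3.000, -2.250).
Then the next iterate is (p, q)₁ = (1.000, -3.250).
Round to (1.000, -3.250) and repeat: F = (-11.81250, -37.125), J = [[-3.250, 7.500], [-21.125, 17.000]].
Δ = (-0.752, 1.249), so (p, q)₂ = (0.248, -2.001).

(0.248, -2.001)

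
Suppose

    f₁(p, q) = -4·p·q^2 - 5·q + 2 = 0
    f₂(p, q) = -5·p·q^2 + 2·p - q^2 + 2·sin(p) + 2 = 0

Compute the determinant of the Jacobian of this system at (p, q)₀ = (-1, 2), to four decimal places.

-69.8867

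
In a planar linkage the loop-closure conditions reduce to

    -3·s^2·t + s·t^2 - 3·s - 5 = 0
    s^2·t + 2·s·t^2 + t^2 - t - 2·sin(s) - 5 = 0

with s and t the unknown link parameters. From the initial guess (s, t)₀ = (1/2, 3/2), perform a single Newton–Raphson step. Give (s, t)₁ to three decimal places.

At (1/2, 3/2): F = (-6.500, -2.58385).
Jacobian J = [[-6·s·t + t^2 - 3, -3·s^2 + 2·s·t], [2·s·t + 2·t^2 - 2·cos(s), s^2 + 4·s·t + 2·t - 1]].
At the point, J = [[-5.250, 0.750], [4.24483, 5.250]] (det J = -30.74613).
Solving J·Δ = −F gives Δ = (-1.047, 1.339).
Then the next iterate is (s, t)₁ = (-0.547, 2.839).

(-0.547, 2.839)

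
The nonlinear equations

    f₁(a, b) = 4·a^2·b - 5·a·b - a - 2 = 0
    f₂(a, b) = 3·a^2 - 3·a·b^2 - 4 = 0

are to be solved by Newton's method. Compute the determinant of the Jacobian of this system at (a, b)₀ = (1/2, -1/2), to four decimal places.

2.6250

J = [[8·a·b - 5·b - 1, 4·a^2 - 5·a], [6·a - 3·b^2, -6·a·b]].
At the point, J = [[-0.5000, -1.5000], [2.2500, 1.5000]].
det J = 2.6250.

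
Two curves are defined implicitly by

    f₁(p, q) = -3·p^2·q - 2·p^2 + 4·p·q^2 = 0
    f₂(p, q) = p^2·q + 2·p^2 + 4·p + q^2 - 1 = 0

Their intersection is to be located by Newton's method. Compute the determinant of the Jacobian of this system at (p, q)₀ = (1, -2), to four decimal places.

J = [[-6·p·q - 4·p + 4·q^2, -3·p^2 + 8·p·q], [2·p·q + 4·p + 4, p^2 + 2·q]].
At the point, J = [[24.0000, -19.0000], [4.0000, -3.0000]].
det J = 4.0000.

4.0000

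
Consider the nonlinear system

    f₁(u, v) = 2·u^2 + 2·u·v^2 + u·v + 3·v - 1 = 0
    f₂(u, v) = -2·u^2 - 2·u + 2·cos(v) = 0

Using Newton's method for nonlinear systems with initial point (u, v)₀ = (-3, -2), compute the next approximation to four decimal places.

At (-3, -2): F = (-7.0000, -12.832294).
Jacobian J = [[4·u + 2·v^2 + v, 4·u·v + u + 3], [-4·u - 2, -2·sin(v)]].
At the point, J = [[-6.0000, 24.0000], [10.0000, 1.818595]] (det J = -250.911569).
Solving J·Δ = −F gives Δ = (1.1767, 0.5858).
Then the next iterate is (u, v)₁ = (-1.8233, -1.4142).

(-1.8233, -1.4142)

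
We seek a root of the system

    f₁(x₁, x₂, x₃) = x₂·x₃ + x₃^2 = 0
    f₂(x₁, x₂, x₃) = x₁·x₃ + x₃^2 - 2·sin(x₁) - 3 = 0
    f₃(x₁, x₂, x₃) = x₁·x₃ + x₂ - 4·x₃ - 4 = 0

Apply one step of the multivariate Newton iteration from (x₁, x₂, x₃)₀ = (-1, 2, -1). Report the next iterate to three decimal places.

(-1.349, 1.000, -0.530)

At (-1, 2, -1): F = (-1.000, 0.68294, 3.000).
Jacobian J = [[0, x₃, x₂ + 2·x₃], [x₃ - 2·cos(x₁), 0, x₁ + 2·x₃], [x₃, 1, x₁ - 4]].
At the point, J = [[0.000, -1.000, 0.000], [-2.08060, 0.000, -3.000], [-1.000, 1.000, -5.000]] (det J = 7.40302).
Solving J·Δ = −F gives Δ = (-0.349, -1.000, 0.470).
Then the next iterate is (x₁, x₂, x₃)₁ = (-1.349, 1.000, -0.530).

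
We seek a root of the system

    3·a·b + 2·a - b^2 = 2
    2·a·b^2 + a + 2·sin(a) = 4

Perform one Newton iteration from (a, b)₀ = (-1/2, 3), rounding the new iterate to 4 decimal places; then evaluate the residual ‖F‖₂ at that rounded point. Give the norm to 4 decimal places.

7.6118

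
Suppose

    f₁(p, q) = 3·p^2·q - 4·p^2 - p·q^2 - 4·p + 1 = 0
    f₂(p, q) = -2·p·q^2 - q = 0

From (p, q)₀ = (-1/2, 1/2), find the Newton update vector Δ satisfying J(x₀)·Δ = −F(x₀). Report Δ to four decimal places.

(-0.5000, -2.7000)

At (-1/2, 1/2): F = (2.5000, -0.2500).
Jacobian J = [[6·p·q - 8·p - q^2 - 4, 3·p^2 - 2·p·q], [-2·q^2, -4·p·q - 1]].
At the point, J = [[-1.7500, 1.2500], [-0.5000, 0.0000]] (det J = 0.6250).
Solving J·Δ = −F gives Δ = (-0.5000, -2.7000).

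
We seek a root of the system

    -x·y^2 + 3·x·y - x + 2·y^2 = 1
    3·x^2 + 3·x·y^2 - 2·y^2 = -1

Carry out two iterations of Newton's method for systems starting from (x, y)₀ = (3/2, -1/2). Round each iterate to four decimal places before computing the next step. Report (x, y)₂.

(0.2023, 0.5415)

At (3/2, -1/2): F = (-4.6250, 8.3750).
Jacobian J = [[-y^2 + 3·y - 1, -2·x·y + 3·x + 4·y], [6·x + 3·y^2, 6·x·y - 4·y]].
At the point, J = [[-2.7500, 4.0000], [9.7500, -2.5000]] (det J = -32.1250).
Solving J·Δ = −F gives Δ = (-0.6829, 0.6868).
Then the next iterate is (x, y)₁ = (0.8171, 0.1868).
Round to (0.8171, 0.1868) and repeat: F = (-1.317921, 3.018705), J = [[-0.474494, 2.893231], [5.007283, 0.168606]].
Δ = (-0.6148, 0.3547), so (x, y)₂ = (0.2023, 0.5415).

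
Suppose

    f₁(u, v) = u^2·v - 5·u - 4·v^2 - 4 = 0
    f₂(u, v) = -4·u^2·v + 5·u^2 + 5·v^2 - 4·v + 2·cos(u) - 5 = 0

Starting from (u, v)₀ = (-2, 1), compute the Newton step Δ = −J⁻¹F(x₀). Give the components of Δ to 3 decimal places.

At (-2, 1): F = (6.000, -0.83229).
Jacobian J = [[2·u·v - 5, u^2 - 8·v], [-8·u·v + 10·u - 2·sin(u), -4·u^2 + 10·v - 4]].
At the point, J = [[-9.000, -4.000], [-2.18141, -10.000]] (det J = 81.27438).
Solving J·Δ = −F gives Δ = (0.779, -0.253).

(0.779, -0.253)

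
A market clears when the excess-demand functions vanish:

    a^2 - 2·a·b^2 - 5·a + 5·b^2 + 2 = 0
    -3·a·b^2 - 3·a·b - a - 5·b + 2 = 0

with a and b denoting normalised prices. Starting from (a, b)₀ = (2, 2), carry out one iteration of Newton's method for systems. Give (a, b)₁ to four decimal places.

(1.5294, 0.9412)

At (2, 2): F = (0.0000, -46.0000).
Jacobian J = [[2·a - 2·b^2 - 5, -4·a·b + 10·b], [-3·b^2 - 3·b - 1, -6·a·b - 3·a - 5]].
At the point, J = [[-9.0000, 4.0000], [-19.0000, -35.0000]] (det J = 391.0000).
Solving J·Δ = −F gives Δ = (-0.4706, -1.0588).
Then the next iterate is (a, b)₁ = (1.5294, 0.9412).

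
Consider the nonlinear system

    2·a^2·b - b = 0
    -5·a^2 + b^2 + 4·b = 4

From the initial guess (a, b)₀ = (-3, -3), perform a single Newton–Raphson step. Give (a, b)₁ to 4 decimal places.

At (-3, -3): F = (-51.0000, -52.0000).
Jacobian J = [[4·a·b, 2·a^2 - 1], [-10·a, 2·b + 4]].
At the point, J = [[36.0000, 17.0000], [30.0000, -2.0000]] (det J = -582.0000).
Solving J·Δ = −F gives Δ = (1.6942, -0.5876).
Then the next iterate is (a, b)₁ = (-1.3058, -3.5876).

(-1.3058, -3.5876)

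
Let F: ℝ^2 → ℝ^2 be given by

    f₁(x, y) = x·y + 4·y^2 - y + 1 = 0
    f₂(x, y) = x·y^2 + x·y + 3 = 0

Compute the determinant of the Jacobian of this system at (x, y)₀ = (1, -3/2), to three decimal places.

J = [[y, x + 8·y - 1], [y^2 + y, 2·x·y + x]].
At the point, J = [[-1.500, -12.000], [0.750, -2.000]].
det J = 12.000.

12.000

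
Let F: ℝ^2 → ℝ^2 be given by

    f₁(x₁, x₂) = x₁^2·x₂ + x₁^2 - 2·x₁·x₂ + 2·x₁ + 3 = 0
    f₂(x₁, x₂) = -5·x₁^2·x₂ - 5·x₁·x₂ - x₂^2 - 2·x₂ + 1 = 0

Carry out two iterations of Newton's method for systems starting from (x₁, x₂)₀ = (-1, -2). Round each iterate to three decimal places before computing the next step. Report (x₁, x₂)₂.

At (-1, -2): F = (-4.000, 1.000).
Jacobian J = [[2·x₁·x₂ + 2·x₁ - 2·x₂ + 2, x₁^2 - 2·x₁], [-10·x₁·x₂ - 5·x₂, -5·x₁^2 - 5·x₁ - 2·x₂ - 2]].
At the point, J = [[8.000, 3.000], [-10.000, 2.000]] (det J = 46.000).
Solving J·Δ = −F gives Δ = (0.239, 0.696).
Then the next iterate is (x₁, x₂)₁ = (-0.761, -1.304).
Round to (-0.761, -1.304) and repeat: F = (-0.68274, 0.72173), J = [[5.07069, 2.10112], [-3.40344, 1.51740]].
Δ = (0.172, -0.090), so (x₁, x₂)₂ = (-0.589, -1.394).

(-0.589, -1.394)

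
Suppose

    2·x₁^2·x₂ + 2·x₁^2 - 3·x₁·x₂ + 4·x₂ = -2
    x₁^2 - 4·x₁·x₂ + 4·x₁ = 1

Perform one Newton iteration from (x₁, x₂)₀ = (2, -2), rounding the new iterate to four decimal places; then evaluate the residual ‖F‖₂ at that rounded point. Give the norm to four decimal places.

6.1283

At (2, -2): F = (-2.0000, 27.0000).
Jacobian J = [[4·x₁·x₂ + 4·x₁ - 3·x₂, 2·x₁^2 - 3·x₁ + 4], [2·x₁ - 4·x₂ + 4, -4·x₁]].
At the point, J = [[-2.0000, 6.0000], [16.0000, -8.0000]] (det J = -80.0000).
Solving J·Δ = −F gives Δ = (-1.8250, -0.2750).
Then the next iterate is (x₁, x₂)₁ = (0.1750, -2.2750).
Re-evaluating at (0.1750, -2.2750): F = (-5.983719, 1.323125), so ‖F‖₂ = 6.1283.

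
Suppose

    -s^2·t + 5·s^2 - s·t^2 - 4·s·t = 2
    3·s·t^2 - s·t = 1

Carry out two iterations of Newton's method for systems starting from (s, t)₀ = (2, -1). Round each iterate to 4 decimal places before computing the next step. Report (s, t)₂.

(0.5859, -0.6886)

At (2, -1): F = (28.0000, 7.0000).
Jacobian J = [[-2·s·t + 10·s - t^2 - 4·t, -s^2 - 2·s·t - 4·s], [3·t^2 - t, 6·s·t - s]].
At the point, J = [[27.0000, -8.0000], [4.0000, -14.0000]] (det J = -346.0000).
Solving J·Δ = −F gives Δ = (-0.9711, 0.2225).
Then the next iterate is (s, t)₁ = (1.0289, -0.7775).
Round to (1.0289, -0.7775) and repeat: F = (6.694167, 1.665899), J = [[14.394433, -3.574296], [2.591019, -5.828718]].
Δ = (-0.4430, 0.0889), so (s, t)₂ = (0.5859, -0.6886).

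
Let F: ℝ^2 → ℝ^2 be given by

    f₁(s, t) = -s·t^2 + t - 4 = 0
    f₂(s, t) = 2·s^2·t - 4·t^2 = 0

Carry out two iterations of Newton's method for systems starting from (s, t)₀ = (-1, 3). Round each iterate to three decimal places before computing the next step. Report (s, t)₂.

(-1.479, 1.290)

At (-1, 3): F = (8.000, -30.000).
Jacobian J = [[-t^2, -2·s·t + 1], [4·s·t, 2·s^2 - 8·t]].
At the point, J = [[-9.000, 7.000], [-12.000, -22.000]] (det J = 282.000).
Solving J·Δ = −F gives Δ = (-0.121, -1.298).
Then the next iterate is (s, t)₁ = (-1.121, 1.702).
Round to (-1.121, 1.702) and repeat: F = (0.94932, -7.30961), J = [[-2.89680, 4.81588], [-7.63177, -11.10272]].
Δ = (-0.358, -0.412), so (s, t)₂ = (-1.479, 1.290).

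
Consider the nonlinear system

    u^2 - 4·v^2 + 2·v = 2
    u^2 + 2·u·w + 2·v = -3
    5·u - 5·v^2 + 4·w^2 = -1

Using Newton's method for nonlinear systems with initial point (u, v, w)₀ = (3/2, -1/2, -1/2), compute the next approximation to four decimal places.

(-2.1920, 1.6377, -0.3804)

At (3/2, -1/2, -1/2): F = (-1.7500, 2.7500, 8.2500).
Jacobian J = [[2·u, -8·v + 2, 0], [2·u + 2·w, 2, 2·u], [5, -10·v, 8·w]].
At the point, J = [[3.0000, 6.0000, 0.0000], [2.0000, 2.0000, 3.0000], [5.0000, 5.0000, -4.0000]] (det J = 69.0000).
Solving J·Δ = −F gives Δ = (-3.6920, 2.1377, 0.1196).
Then the next iterate is (u, v, w)₁ = (-2.1920, 1.6377, -0.3804).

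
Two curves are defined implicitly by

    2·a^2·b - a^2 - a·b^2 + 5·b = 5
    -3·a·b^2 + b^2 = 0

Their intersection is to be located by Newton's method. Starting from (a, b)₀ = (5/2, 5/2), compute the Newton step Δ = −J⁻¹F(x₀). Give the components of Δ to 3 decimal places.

At (5/2, 5/2): F = (16.875, -40.625).
Jacobian J = [[4·a·b - 2·a - b^2, 2·a^2 - 2·a·b + 5], [-3·b^2, -6·a·b + 2·b]].
At the point, J = [[13.750, 5.000], [-18.750, -32.500]] (det J = -353.125).
Solving J·Δ = −F gives Δ = (-0.978, -0.686).

(-0.978, -0.686)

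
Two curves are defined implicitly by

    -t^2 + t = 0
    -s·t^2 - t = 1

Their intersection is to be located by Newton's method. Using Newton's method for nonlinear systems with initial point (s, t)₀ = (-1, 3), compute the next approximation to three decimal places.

(-1.111, 1.800)

At (-1, 3): F = (-6.000, 5.000).
Jacobian J = [[0, -2·t + 1], [-t^2, -2·s·t - 1]].
At the point, J = [[0.000, -5.000], [-9.000, 5.000]] (det J = -45.000).
Solving J·Δ = −F gives Δ = (-0.111, -1.200).
Then the next iterate is (s, t)₁ = (-1.111, 1.800).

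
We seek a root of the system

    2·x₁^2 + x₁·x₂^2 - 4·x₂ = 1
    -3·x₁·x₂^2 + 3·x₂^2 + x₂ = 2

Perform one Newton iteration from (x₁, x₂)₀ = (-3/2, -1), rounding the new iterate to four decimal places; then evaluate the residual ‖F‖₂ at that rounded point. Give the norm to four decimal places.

At (-3/2, -1): F = (6.0000, 4.5000).
Jacobian J = [[4·x₁ + x₂^2, 2·x₁·x₂ - 4], [-3·x₂^2, -6·x₁·x₂ + 6·x₂ + 1]].
At the point, J = [[-5.0000, -1.0000], [-3.0000, -14.0000]] (det J = 67.0000).
Solving J·Δ = −F gives Δ = (1.1866, 0.0672).
Then the next iterate is (x₁, x₂)₁ = (-0.3134, -0.9328).
Re-evaluating at (-0.3134, -0.9328): F = (2.654945, 0.495630), so ‖F‖₂ = 2.7008.

2.7008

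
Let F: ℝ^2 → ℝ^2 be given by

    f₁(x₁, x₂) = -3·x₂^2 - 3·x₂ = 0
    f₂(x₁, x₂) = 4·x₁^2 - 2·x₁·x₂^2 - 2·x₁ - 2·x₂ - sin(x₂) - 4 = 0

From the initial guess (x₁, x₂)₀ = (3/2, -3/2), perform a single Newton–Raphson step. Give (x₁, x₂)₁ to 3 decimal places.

At (3/2, -3/2): F = (-2.250, -0.75251).
Jacobian J = [[0, -6·x₂ - 3], [8·x₁ - 2·x₂^2 - 2, -4·x₁·x₂ - cos(x₂) - 2]].
At the point, J = [[0.000, 6.000], [5.500, 6.92926]] (det J = -33.000).
Solving J·Δ = −F gives Δ = (-0.336, 0.375).
Then the next iterate is (x₁, x₂)₁ = (1.164, -1.125).

(1.164, -1.125)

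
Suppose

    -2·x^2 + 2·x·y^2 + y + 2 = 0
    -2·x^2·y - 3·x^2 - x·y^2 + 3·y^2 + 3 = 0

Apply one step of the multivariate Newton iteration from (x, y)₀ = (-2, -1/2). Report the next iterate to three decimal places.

(-1.221, -0.324)

At (-2, -1/2): F = (-7.500, -3.750).
Jacobian J = [[-4·x + 2·y^2, 4·x·y + 1], [-4·x·y - 6·x - y^2, -2·x^2 - 2·x·y + 6·y]].
At the point, J = [[8.500, 5.000], [7.750, -13.000]] (det J = -149.250).
Solving J·Δ = −F gives Δ = (0.779, 0.176).
Then the next iterate is (x, y)₁ = (-1.221, -0.324).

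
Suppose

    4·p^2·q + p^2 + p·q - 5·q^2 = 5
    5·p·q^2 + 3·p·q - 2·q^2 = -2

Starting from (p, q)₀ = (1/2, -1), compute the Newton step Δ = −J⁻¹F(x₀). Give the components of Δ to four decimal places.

(-0.6850, 0.7400)

At (1/2, -1): F = (-11.2500, 1.0000).
Jacobian J = [[8·p·q + 2·p + q, 4·p^2 + p - 10·q], [5·q^2 + 3·q, 10·p·q + 3·p - 4·q]].
At the point, J = [[-4.0000, 11.5000], [2.0000, 0.5000]] (det J = -25.0000).
Solving J·Δ = −F gives Δ = (-0.6850, 0.7400).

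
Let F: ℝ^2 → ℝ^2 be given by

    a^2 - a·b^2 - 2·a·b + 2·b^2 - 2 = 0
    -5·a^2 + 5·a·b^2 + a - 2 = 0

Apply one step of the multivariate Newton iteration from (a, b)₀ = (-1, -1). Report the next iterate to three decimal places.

(-0.037, -1.241)

At (-1, -1): F = (0.000, -13.000).
Jacobian J = [[2·a - b^2 - 2·b, -2·a·b - 2·a + 4·b], [-10·a + 5·b^2 + 1, 10·a·b]].
At the point, J = [[-1.000, -4.000], [16.000, 10.000]] (det J = 54.000).
Solving J·Δ = −F gives Δ = (0.963, -0.241).
Then the next iterate is (a, b)₁ = (-0.037, -1.241).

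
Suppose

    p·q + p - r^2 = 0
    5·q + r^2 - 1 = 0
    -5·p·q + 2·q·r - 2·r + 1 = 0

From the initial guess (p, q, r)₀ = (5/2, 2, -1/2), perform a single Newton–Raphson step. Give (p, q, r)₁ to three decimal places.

At (5/2, 2, -1/2): F = (7.250, 9.250, -25.000).
Jacobian J = [[q + 1, p, -2·r], [0, 5, 2·r], [-5·q, -5·p + 2·r, 2·q - 2]].
At the point, J = [[3.000, 2.500, 1.000], [0.000, 5.000, -1.000], [-10.000, -13.500, 2.000]] (det J = 64.500).
Solving J·Δ = −F gives Δ = (0.140, -2.256, -2.029).
Then the next iterate is (p, q, r)₁ = (2.640, -0.256, -2.529).

(2.640, -0.256, -2.529)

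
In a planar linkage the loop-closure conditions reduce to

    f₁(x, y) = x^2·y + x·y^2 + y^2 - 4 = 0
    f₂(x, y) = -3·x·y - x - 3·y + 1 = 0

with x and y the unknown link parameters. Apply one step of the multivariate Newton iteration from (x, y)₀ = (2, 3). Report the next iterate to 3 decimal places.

(-7.710, 10.677)

At (2, 3): F = (35.000, -28.000).
Jacobian J = [[2·x·y + y^2, x^2 + 2·x·y + 2·y], [-3·y - 1, -3·x - 3]].
At the point, J = [[21.000, 22.000], [-10.000, -9.000]] (det J = 31.000).
Solving J·Δ = −F gives Δ = (-9.710, 7.677).
Then the next iterate is (x, y)₁ = (-7.710, 10.677).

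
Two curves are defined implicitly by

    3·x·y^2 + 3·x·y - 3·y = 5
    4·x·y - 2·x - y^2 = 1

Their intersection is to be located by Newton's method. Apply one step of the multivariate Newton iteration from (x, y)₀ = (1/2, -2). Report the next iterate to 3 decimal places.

At (1/2, -2): F = (4.000, -10.000).
Jacobian J = [[3·y^2 + 3·y, 6·x·y + 3·x - 3], [4·y - 2, 4·x - 2·y]].
At the point, J = [[6.000, -7.500], [-10.000, 6.000]] (det J = -39.000).
Solving J·Δ = −F gives Δ = (-1.308, -0.513).
Then the next iterate is (x, y)₁ = (-0.808, -2.513).

(-0.808, -2.513)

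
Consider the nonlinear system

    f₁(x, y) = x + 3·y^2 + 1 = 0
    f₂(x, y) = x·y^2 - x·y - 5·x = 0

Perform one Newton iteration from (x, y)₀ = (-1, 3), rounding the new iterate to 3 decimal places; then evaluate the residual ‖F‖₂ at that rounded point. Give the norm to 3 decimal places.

22.384

At (-1, 3): F = (27.000, -1.000).
Jacobian J = [[1, 6·y], [y^2 - y - 5, 2·x·y - x]].
At the point, J = [[1.000, 18.000], [1.000, -5.000]] (det J = -23.000).
Solving J·Δ = −F gives Δ = (-5.087, -1.217).
Then the next iterate is (x, y)₁ = (-6.087, 1.783).
Re-evaluating at (-6.087, 1.783): F = (4.45027, 21.93701), so ‖F‖₂ = 22.384.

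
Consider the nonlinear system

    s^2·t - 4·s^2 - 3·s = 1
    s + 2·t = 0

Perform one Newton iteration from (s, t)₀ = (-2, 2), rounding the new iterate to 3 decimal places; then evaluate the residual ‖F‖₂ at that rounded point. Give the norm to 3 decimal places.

At (-2, 2): F = (-3.000, 2.000).
Jacobian J = [[2·s·t - 8·s - 3, s^2], [1, 2]].
At the point, J = [[5.000, 4.000], [1.000, 2.000]] (det J = 6.000).
Solving J·Δ = −F gives Δ = (2.333, -2.167).
Then the next iterate is (s, t)₁ = (0.333, -0.167).
Re-evaluating at (0.333, -0.167): F = (-2.46107, -0.001), so ‖F‖₂ = 2.461.

2.461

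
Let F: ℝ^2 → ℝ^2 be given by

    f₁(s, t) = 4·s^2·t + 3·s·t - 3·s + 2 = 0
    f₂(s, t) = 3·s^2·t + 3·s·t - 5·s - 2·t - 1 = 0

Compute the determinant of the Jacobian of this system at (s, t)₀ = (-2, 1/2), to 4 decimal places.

J = [[8·s·t + 3·t - 3, 4·s^2 + 3·s], [6·s·t + 3·t - 5, 3·s^2 + 3·s - 2]].
At the point, J = [[-9.5000, 10.0000], [-9.5000, 4.0000]].
det J = 57.0000.

57.0000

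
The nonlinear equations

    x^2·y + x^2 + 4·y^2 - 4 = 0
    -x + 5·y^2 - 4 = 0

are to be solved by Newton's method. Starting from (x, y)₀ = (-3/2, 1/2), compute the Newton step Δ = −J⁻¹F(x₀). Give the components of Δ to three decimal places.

(0.596, 0.369)

At (-3/2, 1/2): F = (0.375, -1.250).
Jacobian J = [[2·x·y + 2·x, x^2 + 8·y], [-1, 10·y]].
At the point, J = [[-4.500, 6.250], [-1.000, 5.000]] (det J = -16.250).
Solving J·Δ = −F gives Δ = (0.596, 0.369).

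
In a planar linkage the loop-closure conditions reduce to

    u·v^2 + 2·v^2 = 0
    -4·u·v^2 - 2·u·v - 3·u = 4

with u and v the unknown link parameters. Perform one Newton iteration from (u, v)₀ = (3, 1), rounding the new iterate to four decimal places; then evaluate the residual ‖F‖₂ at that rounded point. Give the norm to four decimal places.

6.4424

At (3, 1): F = (5.0000, -31.0000).
Jacobian J = [[v^2, 2·u·v + 4·v], [-4·v^2 - 2·v - 3, -8·u·v - 2·u]].
At the point, J = [[1.0000, 10.0000], [-9.0000, -30.0000]] (det J = 60.0000).
Solving J·Δ = −F gives Δ = (-2.6667, -0.2333).
Then the next iterate is (u, v)₁ = (0.3333, 0.7667).
Re-evaluating at (0.3333, 0.7667): F = (1.371581, -6.294676), so ‖F‖₂ = 6.4424.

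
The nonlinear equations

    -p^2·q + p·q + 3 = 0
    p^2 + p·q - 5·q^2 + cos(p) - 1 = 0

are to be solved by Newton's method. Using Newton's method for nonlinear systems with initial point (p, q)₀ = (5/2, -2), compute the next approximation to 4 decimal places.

At (5/2, -2): F = (10.5000, -20.551144).
Jacobian J = [[-2·p·q + q, -p^2 + p], [2·p + q - sin(p), p - 10·q]].
At the point, J = [[8.0000, -3.7500], [2.401528, 22.5000]] (det J = 189.005729).
Solving J·Δ = −F gives Δ = (-0.8422, 1.0033).
Then the next iterate is (p, q)₁ = (1.6578, -0.9967).

(1.6578, -0.9967)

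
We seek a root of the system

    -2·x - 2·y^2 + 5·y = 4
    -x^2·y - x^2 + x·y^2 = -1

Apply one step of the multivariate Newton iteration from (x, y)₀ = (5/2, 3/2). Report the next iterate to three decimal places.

(1.206, -1.912)

At (5/2, 3/2): F = (-6.000, -9.000).
Jacobian J = [[-2, -4·y + 5], [-2·x·y - 2·x + y^2, -x^2 + 2·x·y]].
At the point, J = [[-2.000, -1.000], [-10.250, 1.250]] (det J = -12.750).
Solving J·Δ = −F gives Δ = (-1.294, -3.412).
Then the next iterate is (x, y)₁ = (1.206, -1.912).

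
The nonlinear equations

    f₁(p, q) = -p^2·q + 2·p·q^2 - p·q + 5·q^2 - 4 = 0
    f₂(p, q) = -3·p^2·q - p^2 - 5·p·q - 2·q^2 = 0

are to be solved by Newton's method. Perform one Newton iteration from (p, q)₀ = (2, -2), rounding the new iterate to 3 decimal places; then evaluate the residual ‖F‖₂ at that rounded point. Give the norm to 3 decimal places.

15.033

At (2, -2): F = (44.000, 32.000).
Jacobian J = [[-2·p·q + 2·q^2 - q, -p^2 + 4·p·q - p + 10·q], [-6·p·q - 2·p - 5·q, -3·p^2 - 5·p - 4·q]].
At the point, J = [[18.000, -42.000], [30.000, -14.000]] (det J = 1008.000).
Solving J·Δ = −F gives Δ = (-0.722, 0.738).
Then the next iterate is (p, q)₁ = (1.278, -1.262).
Re-evaluating at (1.278, -1.262): F = (11.70806, 9.42922), so ‖F‖₂ = 15.033.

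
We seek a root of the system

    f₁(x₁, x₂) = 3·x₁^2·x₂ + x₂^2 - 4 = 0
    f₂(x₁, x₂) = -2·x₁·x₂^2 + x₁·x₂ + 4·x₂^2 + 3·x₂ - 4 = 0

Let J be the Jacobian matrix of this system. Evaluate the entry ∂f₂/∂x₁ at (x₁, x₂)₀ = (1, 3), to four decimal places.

-15.0000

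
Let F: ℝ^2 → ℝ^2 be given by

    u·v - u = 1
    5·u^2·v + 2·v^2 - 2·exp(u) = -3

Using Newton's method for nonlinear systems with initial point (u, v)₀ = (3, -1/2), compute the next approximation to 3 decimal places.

(3.584, 1.625)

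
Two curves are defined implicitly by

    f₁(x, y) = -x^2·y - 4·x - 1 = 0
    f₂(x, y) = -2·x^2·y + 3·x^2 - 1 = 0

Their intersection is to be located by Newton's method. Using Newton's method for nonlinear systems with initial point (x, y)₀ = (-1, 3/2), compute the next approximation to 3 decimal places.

At (-1, 3/2): F = (1.500, -1.000).
Jacobian J = [[-2·x·y - 4, -x^2], [-4·x·y + 6·x, -2·x^2]].
At the point, J = [[-1.000, -1.000], [0.000, -2.000]] (det J = 2.000).
Solving J·Δ = −F gives Δ = (2.000, -0.500).
Then the next iterate is (x, y)₁ = (1.000, 1.000).

(1.000, 1.000)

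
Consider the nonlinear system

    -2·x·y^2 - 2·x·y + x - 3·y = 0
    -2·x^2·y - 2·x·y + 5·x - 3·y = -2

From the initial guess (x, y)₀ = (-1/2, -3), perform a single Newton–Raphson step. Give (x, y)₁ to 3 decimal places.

(-0.793, -0.785)

At (-1/2, -3): F = (14.500, 7.000).
Jacobian J = [[-2·y^2 - 2·y + 1, -4·x·y - 2·x - 3], [-4·x·y - 2·y + 5, -2·x^2 - 2·x - 3]].
At the point, J = [[-11.000, -8.000], [5.000, -2.500]] (det J = 67.500).
Solving J·Δ = −F gives Δ = (-0.293, 2.215).
Then the next iterate is (x, y)₁ = (-0.793, -0.785).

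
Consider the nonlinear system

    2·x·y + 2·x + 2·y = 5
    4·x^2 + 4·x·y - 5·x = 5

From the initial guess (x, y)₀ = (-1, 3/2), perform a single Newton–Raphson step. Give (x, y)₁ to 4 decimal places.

(0.4000, -1.4500)

At (-1, 3/2): F = (-7.0000, -2.0000).
Jacobian J = [[2·y + 2, 2·x + 2], [8·x + 4·y - 5, 4·x]].
At the point, J = [[5.0000, 0.0000], [-7.0000, -4.0000]] (det J = -20.0000).
Solving J·Δ = −F gives Δ = (1.4000, -2.9500).
Then the next iterate is (x, y)₁ = (0.4000, -1.4500).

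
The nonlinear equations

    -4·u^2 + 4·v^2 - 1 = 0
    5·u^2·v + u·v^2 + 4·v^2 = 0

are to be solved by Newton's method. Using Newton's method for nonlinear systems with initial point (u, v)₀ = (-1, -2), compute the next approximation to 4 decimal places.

(-0.8628, -1.2439)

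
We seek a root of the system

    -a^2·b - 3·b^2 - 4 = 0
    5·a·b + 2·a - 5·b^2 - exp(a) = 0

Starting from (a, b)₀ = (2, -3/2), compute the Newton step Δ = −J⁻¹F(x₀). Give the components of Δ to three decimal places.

(-0.137, 1.115)

At (2, -3/2): F = (-4.750, -29.63906).
Jacobian J = [[-2·a·b, -a^2 - 6·b], [5·b - exp(a) + 2, 5·a - 10·b]].
At the point, J = [[6.000, 5.000], [-12.88906, 25.000]] (det J = 214.44528).
Solving J·Δ = −F gives Δ = (-0.137, 1.115).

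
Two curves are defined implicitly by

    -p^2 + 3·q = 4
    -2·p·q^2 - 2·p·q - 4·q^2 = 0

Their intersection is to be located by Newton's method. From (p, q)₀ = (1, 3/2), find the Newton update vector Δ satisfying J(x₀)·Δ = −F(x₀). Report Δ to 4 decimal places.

At (1, 3/2): F = (-0.5000, -16.5000).
Jacobian J = [[-2·p, 3], [-2·q^2 - 2·q, -4·p·q - 2·p - 8·q]].
At the point, J = [[-2.0000, 3.0000], [-7.5000, -20.0000]] (det J = 62.5000).
Solving J·Δ = −F gives Δ = (-0.9520, -0.4680).

(-0.9520, -0.4680)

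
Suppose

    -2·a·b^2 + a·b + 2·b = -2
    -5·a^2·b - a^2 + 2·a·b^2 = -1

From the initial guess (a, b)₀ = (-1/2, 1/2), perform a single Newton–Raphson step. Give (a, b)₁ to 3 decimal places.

(-1.144, -0.700)

At (-1/2, 1/2): F = (3.000, -0.125).
Jacobian J = [[-2·b^2 + b, -4·a·b + a + 2], [-10·a·b - 2·a + 2·b^2, -5·a^2 + 4·a·b]].
At the point, J = [[0.000, 2.500], [4.000, -2.250]] (det J = -10.000).
Solving J·Δ = −F gives Δ = (-0.644, -1.200).
Then the next iterate is (a, b)₁ = (-1.144, -0.700).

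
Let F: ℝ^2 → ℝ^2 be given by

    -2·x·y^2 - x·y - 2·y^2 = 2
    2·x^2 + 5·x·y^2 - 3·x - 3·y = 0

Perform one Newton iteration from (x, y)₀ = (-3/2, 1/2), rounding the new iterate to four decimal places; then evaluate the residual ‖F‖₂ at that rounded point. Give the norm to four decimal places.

At (-3/2, 1/2): F = (-1.0000, 5.6250).
Jacobian J = [[-2·y^2 - y, -4·x·y - x - 4·y], [4·x + 5·y^2 - 3, 10·x·y - 3]].
At the point, J = [[-1.0000, 2.5000], [-7.7500, -10.5000]] (det J = 29.8750).
Solving J·Δ = −F gives Δ = (0.1192, 0.4477).
Then the next iterate is (x, y)₁ = (-1.3808, 0.9477).
Re-evaluating at (-1.3808, 0.9477): F = (-0.007396, -1.088209), so ‖F‖₂ = 1.0882.

1.0882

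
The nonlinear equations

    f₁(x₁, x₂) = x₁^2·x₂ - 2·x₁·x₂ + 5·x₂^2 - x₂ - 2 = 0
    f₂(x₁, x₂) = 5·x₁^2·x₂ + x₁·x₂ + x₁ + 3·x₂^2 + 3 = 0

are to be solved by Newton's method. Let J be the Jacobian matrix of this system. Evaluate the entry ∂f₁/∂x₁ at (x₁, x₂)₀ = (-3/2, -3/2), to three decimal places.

7.500

∂f₁/∂x₁ = 2·x₁·x₂ - 2·x₂.
At (-3/2, -3/2) this is 7.500.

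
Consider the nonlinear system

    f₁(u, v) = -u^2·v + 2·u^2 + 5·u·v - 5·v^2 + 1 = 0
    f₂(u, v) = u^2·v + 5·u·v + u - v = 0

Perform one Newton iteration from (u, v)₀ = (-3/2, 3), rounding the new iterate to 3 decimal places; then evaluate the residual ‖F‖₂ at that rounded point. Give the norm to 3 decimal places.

At (-3/2, 3): F = (-68.750, -20.250).
Jacobian J = [[-2·u·v + 4·u + 5·v, -u^2 + 5·u - 10·v], [2·u·v + 5·v + 1, u^2 + 5·u - 1]].
At the point, J = [[18.000, -39.750], [7.000, -6.250]] (det J = 165.750).
Solving J·Δ = −F gives Δ = (2.264, -0.704).
Then the next iterate is (u, v)₁ = (0.764, 2.296).
Re-evaluating at (0.764, 2.296): F = (-16.76013, 8.57889), so ‖F‖₂ = 18.828.

18.828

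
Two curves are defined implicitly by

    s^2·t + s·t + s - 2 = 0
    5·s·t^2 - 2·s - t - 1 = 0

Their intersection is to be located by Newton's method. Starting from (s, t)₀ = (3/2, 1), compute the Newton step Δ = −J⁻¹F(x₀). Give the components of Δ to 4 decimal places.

(-0.6149, -0.0468)

At (3/2, 1): F = (3.2500, 2.5000).
Jacobian J = [[2·s·t + t + 1, s^2 + s], [5·t^2 - 2, 10·s·t - 1]].
At the point, J = [[5.0000, 3.7500], [3.0000, 14.0000]] (det J = 58.7500).
Solving J·Δ = −F gives Δ = (-0.6149, -0.0468).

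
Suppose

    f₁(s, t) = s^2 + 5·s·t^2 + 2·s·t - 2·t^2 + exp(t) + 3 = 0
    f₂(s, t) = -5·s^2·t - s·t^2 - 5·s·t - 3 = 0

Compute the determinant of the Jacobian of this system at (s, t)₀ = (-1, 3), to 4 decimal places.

437.4868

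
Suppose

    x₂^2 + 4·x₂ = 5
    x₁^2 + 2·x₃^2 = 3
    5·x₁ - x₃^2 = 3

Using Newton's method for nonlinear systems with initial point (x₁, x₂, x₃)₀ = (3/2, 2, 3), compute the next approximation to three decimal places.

At (3/2, 2, 3): F = (7.000, 17.250, -4.500).
Jacobian J = [[0, 2·x₂ + 4, 0], [2·x₁, 0, 4·x₃], [5, 0, -2·x₃]].
At the point, J = [[0.000, 8.000, 0.000], [3.000, 0.000, 12.000], [5.000, 0.000, -6.000]] (det J = 624.000).
Solving J·Δ = −F gives Δ = (-0.635, -0.875, -1.279).
Then the next iterate is (x₁, x₂, x₃)₁ = (0.865, 1.125, 1.721).

(0.865, 1.125, 1.721)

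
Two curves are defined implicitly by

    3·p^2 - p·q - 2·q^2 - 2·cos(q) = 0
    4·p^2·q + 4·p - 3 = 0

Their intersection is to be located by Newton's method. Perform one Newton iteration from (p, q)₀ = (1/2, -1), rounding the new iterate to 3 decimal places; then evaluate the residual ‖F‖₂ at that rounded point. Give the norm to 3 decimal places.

At (1/2, -1): F = (-1.83060, -2.000).
Jacobian J = [[6·p - q, -p - 4·q + 2·sin(q)], [8·p·q + 4, 4·p^2]].
At the point, J = [[4.000, 1.81706], [0.000, 1.000]] (det J = 4.000).
Solving J·Δ = −F gives Δ = (-0.451, 2.000).
Then the next iterate is (p, q)₁ = (0.049, 1.000).
Re-evaluating at (0.049, 1.000): F = (-3.12240, -2.79440), so ‖F‖₂ = 4.190.

4.190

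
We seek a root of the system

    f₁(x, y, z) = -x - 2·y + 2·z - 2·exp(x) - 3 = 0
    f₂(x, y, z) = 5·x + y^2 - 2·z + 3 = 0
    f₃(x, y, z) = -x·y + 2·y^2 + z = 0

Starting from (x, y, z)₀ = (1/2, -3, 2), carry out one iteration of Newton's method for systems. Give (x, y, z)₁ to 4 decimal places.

(0.4514, -1.2915, 2.0028)

At (1/2, -3, 2): F = (3.202557, 10.5000, 21.5000).
Jacobian J = [[-2·exp(x) - 1, -2, 2], [5, 2·y, -2], [-y, -x + 4·y, 1]].
At the point, J = [[-4.297443, -2.0000, 2.0000], [5.0000, -6.0000, -2.0000], [3.0000, -12.5000, 1.0000]] (det J = 66.220719).
Solving J·Δ = −F gives Δ = (-0.0486, 1.7085, 0.0028).
Then the next iterate is (x, y, z)₁ = (0.4514, -1.2915, 2.0028).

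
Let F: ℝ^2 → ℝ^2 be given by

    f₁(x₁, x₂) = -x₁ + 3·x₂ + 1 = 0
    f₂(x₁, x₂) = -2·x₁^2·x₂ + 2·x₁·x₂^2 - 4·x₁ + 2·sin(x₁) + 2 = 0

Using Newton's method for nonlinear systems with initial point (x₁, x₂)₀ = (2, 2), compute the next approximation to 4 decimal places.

(0.2771, -0.2410)

At (2, 2): F = (5.0000, -4.181405).
Jacobian J = [[-1, 3], [-4·x₁·x₂ + 2·x₂^2 + 2·cos(x₁) - 4, -2·x₁^2 + 4·x₁·x₂]].
At the point, J = [[-1.0000, 3.0000], [-12.832294, 8.0000]] (det J = 30.496881).
Solving J·Δ = −F gives Δ = (-1.7229, -2.2410).
Then the next iterate is (x₁, x₂)₁ = (0.2771, -0.2410).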